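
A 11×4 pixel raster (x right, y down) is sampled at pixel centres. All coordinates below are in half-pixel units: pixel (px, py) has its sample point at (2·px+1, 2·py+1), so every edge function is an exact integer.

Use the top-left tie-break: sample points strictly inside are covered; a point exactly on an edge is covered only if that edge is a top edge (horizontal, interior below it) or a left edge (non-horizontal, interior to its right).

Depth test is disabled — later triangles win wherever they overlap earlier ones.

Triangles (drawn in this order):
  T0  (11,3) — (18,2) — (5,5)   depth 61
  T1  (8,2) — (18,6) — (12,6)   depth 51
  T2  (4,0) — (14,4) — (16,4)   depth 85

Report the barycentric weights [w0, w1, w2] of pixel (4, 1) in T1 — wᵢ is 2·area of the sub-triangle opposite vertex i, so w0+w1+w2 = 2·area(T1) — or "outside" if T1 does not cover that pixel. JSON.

T0:
  2·area = 8
  edge (11, 3)→(18, 2): d=(7,-1) top-left  bias=+0
  edge (18, 2)→(5, 5): d=(-13,3) right/bottom  bias=-1
  edge (5, 5)→(11, 3): d=(6,-2) top-left  bias=+0
    (8,0)@(17, 1): e=[-8,16,0] → ·  [on edge]
    (5,1)@(11, 3): e=[0,8,0] → #  [on edge]
    (6,1)@(13, 3): e=[2,2,4] → #
    (7,1)@(15, 3): e=[4,-4,8] → ·
    (2,2)@(5, 5): e=[8,0,0] → ·  [on edge]
    (5,2)@(11, 5): e=[14,-18,12] → ·
    (6,2)@(13, 5): e=[16,-24,16] → ·
  covered (2 px):
    · · · · · · · · · · ·
    · · · · · # # · · · ·
    · · · · · · · · · · ·
    · · · · · · · · · · ·
T1:
  2·area = 24
  edge (8, 2)→(18, 6): d=(10,4) right/bottom  bias=-1
  edge (18, 6)→(12, 6): d=(-6,0) right/bottom  bias=-1
  edge (12, 6)→(8, 2): d=(-4,-4) top-left  bias=+0
    (3,0)@(7, 1): e=[-6,30,0] → ·  [on edge]
    (4,1)@(9, 3): e=[6,18,0] → #  [on edge]
    (5,1)@(11, 3): e=[-2,18,8] → ·
    (4,2)@(9, 5): e=[26,6,-8] → ·
    (5,2)@(11, 5): e=[18,6,0] → #  [on edge]
    (6,2)@(13, 5): e=[10,6,8] → #
    (7,2)@(15, 5): e=[2,6,16] → #
    (8,2)@(17, 5): e=[-6,6,24] → ·
    (5,3)@(11, 7): e=[38,-6,-8] → ·
    (6,3)@(13, 7): e=[30,-6,0] → ·  [on edge]
    (7,3)@(15, 7): e=[22,-6,8] → ·
  covered (4 px):
    · · · · · · · · · · ·
    · · · · # · · · · · ·
    · · · · · # # # · · ·
    · · · · · · · · · · ·
T2:
  2·area = 8  (B↔C swapped to make it positive)
  edge (4, 0)→(16, 4): d=(12,4) right/bottom  bias=-1
  edge (16, 4)→(14, 4): d=(-2,0) right/bottom  bias=-1
  edge (14, 4)→(4, 0): d=(-10,-4) top-left  bias=+0
    (3,0)@(7, 1): e=[0,6,2] → ·  [on edge]
    (6,1)@(13, 3): e=[0,2,6] → ·  [on edge]
    (9,2)@(19, 5): e=[0,-2,10] → ·  [on edge]
  covered (0 px):
    · · · · · · · · · · ·
    · · · · · · · · · · ·
    · · · · · · · · · · ·
    · · · · · · · · · · ·

Final: [18,0,6]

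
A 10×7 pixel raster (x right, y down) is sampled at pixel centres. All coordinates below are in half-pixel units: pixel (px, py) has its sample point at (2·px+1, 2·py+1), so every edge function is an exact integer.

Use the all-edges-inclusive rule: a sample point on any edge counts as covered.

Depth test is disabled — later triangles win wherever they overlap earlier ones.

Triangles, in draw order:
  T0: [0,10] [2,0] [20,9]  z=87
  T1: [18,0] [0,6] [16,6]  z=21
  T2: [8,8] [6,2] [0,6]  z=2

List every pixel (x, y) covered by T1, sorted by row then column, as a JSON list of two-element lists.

T0:
  2·area = 198
  edge (0, 10)→(2, 0): d=(2,-10) inclusive
  edge (2, 0)→(20, 9): d=(18,9) inclusive
  edge (20, 9)→(0, 10): d=(-20,1) inclusive
    (1,0)@(3, 1): e=[12,9,177] → █
    (2,0)@(5, 1): e=[32,-9,175] → ·
    (1,1)@(3, 3): e=[16,45,137] → █
    (2,1)@(5, 3): e=[36,27,135] → █
    (3,1)@(7, 3): e=[56,9,133] → █
    (4,1)@(9, 3): e=[76,-9,131] → ·
    (0,2)@(1, 5): e=[0,99,99] → █  [on edge]
    (4,2)@(9, 5): e=[80,27,91] → █
    (5,2)@(11, 5): e=[100,9,89] → █
    (6,2)@(13, 5): e=[120,-9,87] → ·
    (0,3)@(1, 7): e=[4,135,59] → █
    (6,3)@(13, 7): e=[124,27,47] → █
  covered (28 px):
    · █ · · · · · · · ·
    · █ █ █ · · · · · ·
    █ █ █ █ █ █ · · · ·
    █ █ █ █ █ █ █ █ · ·
    █ █ █ █ █ █ █ █ █ █
    · · · · · · · · · ·
    · · · · · · · · · ·
T1:
  2·area = 96  (B↔C swapped to make it positive)
  edge (18, 0)→(16, 6): d=(-2,6) inclusive
  edge (16, 6)→(0, 6): d=(-16,0) inclusive
  edge (0, 6)→(18, 0): d=(18,-6) inclusive
    (7,0)@(15, 1): e=[16,80,0] → █  [on edge]
    (8,0)@(17, 1): e=[4,80,12] → █
    (9,0)@(19, 1): e=[-8,80,24] → ·
    (4,1)@(9, 3): e=[48,48,0] → █  [on edge]
    (5,1)@(11, 3): e=[36,48,12] → █
    (6,1)@(13, 3): e=[24,48,24] → █
    (8,1)@(17, 3): e=[0,48,48] → █  [on edge]
    (9,1)@(19, 3): e=[-12,48,60] → ·
    (1,2)@(3, 5): e=[80,16,0] → █  [on edge]
    (2,2)@(5, 5): e=[68,16,12] → █
    (3,2)@(7, 5): e=[56,16,24] → █
    (8,2)@(17, 5): e=[-4,16,84] → ·
    (7,4)@(15, 9): e=[0,-48,144] → ·  [on edge]
  covered (14 px):
    · · · · · · · █ █ ·
    · · · · █ █ █ █ █ ·
    · █ █ █ █ █ █ █ · ·
    · · · · · · · · · ·
    · · · · · · · · · ·
    · · · · · · · · · ·
    · · · · · · · · · ·
T2:
  2·area = 44  (B↔C swapped to make it positive)
  edge (8, 8)→(0, 6): d=(-8,-2) inclusive
  edge (0, 6)→(6, 2): d=(6,-4) inclusive
  edge (6, 2)→(8, 8): d=(2,6) inclusive
    (2,1)@(5, 3): e=[34,2,8] → █
    (3,1)@(7, 3): e=[38,10,-4] → ·
    (1,2)@(3, 5): e=[14,6,24] → █
    (3,2)@(7, 5): e=[22,22,0] → █  [on edge]
    (4,2)@(9, 5): e=[26,30,-12] → ·
    (1,3)@(3, 7): e=[-2,18,28] → ·
    (2,3)@(5, 7): e=[2,26,16] → █
    (4,3)@(9, 7): e=[10,42,-8] → ·
    (2,4)@(5, 9): e=[-14,38,20] → ·
    (3,4)@(7, 9): e=[-10,46,8] → ·
    (4,5)@(9, 11): e=[-22,66,0] → ·  [on edge]
  covered (6 px):
    · · · · · · · · · ·
    · · █ · · · · · · ·
    · █ █ █ · · · · · ·
    · · █ █ · · · · · ·
    · · · · · · · · · ·
    · · · · · · · · · ·
    · · · · · · · · · ·

Result: [[7,0],[8,0],[4,1],[5,1],[6,1],[7,1],[8,1],[1,2],[2,2],[3,2],[4,2],[5,2],[6,2],[7,2]]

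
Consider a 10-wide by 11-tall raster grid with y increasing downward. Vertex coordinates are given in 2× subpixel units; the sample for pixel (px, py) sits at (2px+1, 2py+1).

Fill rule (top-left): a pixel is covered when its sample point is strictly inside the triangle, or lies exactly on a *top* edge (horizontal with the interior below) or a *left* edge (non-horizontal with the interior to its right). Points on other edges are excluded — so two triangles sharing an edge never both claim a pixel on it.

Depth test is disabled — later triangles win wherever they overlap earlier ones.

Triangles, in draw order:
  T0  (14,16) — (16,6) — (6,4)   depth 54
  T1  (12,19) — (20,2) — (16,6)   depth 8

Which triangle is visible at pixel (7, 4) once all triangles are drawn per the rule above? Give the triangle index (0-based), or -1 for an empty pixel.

T0:
  2·area = 104  (B↔C swapped to make it positive)
  edge (14, 16)→(6, 4): d=(-8,-12) top-left  bias=+0
  edge (6, 4)→(16, 6): d=(10,2) right/bottom  bias=-1
  edge (16, 6)→(14, 16): d=(-2,10) right/bottom  bias=-1
    (8,0)@(17, 1): e=[156,-52,0] → ·  [on edge]
    (0,1)@(1, 3): e=[-52,0,156] → ·  [on edge]
    (3,2)@(7, 5): e=[4,8,92] → █
    (4,2)@(9, 5): e=[28,4,72] → █
    (5,2)@(11, 5): e=[52,0,52] → ·  [on edge]
    (3,3)@(7, 7): e=[-12,28,88] → ·
    (4,3)@(9, 7): e=[12,24,68] → █
    (5,3)@(11, 7): e=[36,20,48] → █
    (6,3)@(13, 7): e=[60,16,28] → █
    (7,3)@(15, 7): e=[84,12,8] → █
    (8,3)@(17, 7): e=[108,8,-12] → ·
    (4,4)@(9, 9): e=[-4,44,64] → ·
    (7,5)@(15, 11): e=[52,52,0] → ·  [on edge]
    (6,10)@(13, 21): e=[-52,156,0] → ·  [on edge]
  covered (12 px):
    · · · · · · · · · ·
    · · · · · · · · · ·
    · · · █ █ · · · · ·
    · · · · █ █ █ █ · ·
    · · · · · █ █ █ · ·
    · · · · · █ █ · · ·
    · · · · · · █ · · ·
    · · · · · · · · · ·
    · · · · · · · · · ·
    · · · · · · · · · ·
    · · · · · · · · · ·
T1:
  2·area = 36  (B↔C swapped to make it positive)
  edge (12, 19)→(16, 6): d=(4,-13) top-left  bias=+0
  edge (16, 6)→(20, 2): d=(4,-4) top-left  bias=+0
  edge (20, 2)→(12, 19): d=(-8,17) right/bottom  bias=-1
    (9,1)@(19, 3): e=[27,0,9] → █  [on edge]
    (8,2)@(17, 5): e=[9,0,27] → █  [on edge]
    (9,2)@(19, 5): e=[35,8,-7] → ·
    (7,3)@(15, 7): e=[-9,0,45] → ·  [on edge]
    (8,3)@(17, 7): e=[17,8,11] → █
    (9,3)@(19, 7): e=[43,16,-23] → ·
    (6,4)@(13, 9): e=[-27,0,63] → ·  [on edge]
    (8,4)@(17, 9): e=[25,16,-5] → ·
    (5,5)@(11, 11): e=[-45,0,81] → ·  [on edge]
    (7,5)@(15, 11): e=[7,16,13] → █
    (8,5)@(17, 11): e=[33,24,-21] → ·
    (4,6)@(9, 13): e=[-63,0,99] → ·  [on edge]
    (3,7)@(7, 15): e=[-81,0,117] → ·  [on edge]
    (2,8)@(5, 17): e=[-99,0,135] → ·  [on edge]
    (1,9)@(3, 19): e=[-117,0,153] → ·  [on edge]
    (0,10)@(1, 21): e=[-135,0,171] → ·  [on edge]
  covered (4 px):
    · · · · · · · · · ·
    · · · · · · · · · █
    · · · · · · · · █ ·
    · · · · · · · · █ ·
    · · · · · · · · · ·
    · · · · · · · █ · ·
    · · · · · · · · · ·
    · · · · · · · · · ·
    · · · · · · · · · ·
    · · · · · · · · · ·
    · · · · · · · · · ·

Z-buffer (winner per pixel, '.' = empty):
  . . . . . . . . . .
  . . . . . . . . . 1
  . . . 0 0 . . . 1 .
  . . . . 0 0 0 0 1 .
  . . . . . 0 0 0 . .
  . . . . . 0 0 1 . .
  . . . . . . 0 . . .
  . . . . . . . . . .
  . . . . . . . . . .
  . . . . . . . . . .
  . . . . . . . . . .

Answer: 0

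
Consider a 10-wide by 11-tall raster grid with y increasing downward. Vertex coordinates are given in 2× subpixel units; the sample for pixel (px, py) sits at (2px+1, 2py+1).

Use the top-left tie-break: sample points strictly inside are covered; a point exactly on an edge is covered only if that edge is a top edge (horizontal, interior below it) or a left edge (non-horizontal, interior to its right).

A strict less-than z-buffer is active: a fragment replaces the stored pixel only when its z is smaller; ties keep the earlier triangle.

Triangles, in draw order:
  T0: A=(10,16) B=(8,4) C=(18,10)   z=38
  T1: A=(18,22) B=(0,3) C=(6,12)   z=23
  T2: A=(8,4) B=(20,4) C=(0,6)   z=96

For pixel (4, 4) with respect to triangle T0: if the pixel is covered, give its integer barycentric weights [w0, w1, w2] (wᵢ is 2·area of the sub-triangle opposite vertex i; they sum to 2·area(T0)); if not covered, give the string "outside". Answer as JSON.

T0:
  2·area = 108
  edge (10, 16)→(8, 4): d=(-2,-12) top-left  bias=+0
  edge (8, 4)→(18, 10): d=(10,6) right/bottom  bias=-1
  edge (18, 10)→(10, 16): d=(-8,6) right/bottom  bias=-1
    (1,0)@(3, 1): e=[-54,0,162] → ·  [on edge]
    (4,2)@(9, 5): e=[10,4,94] → █
    (5,2)@(11, 5): e=[34,-8,82] → ·
    (4,3)@(9, 7): e=[6,24,78] → █
    (5,3)@(11, 7): e=[30,12,66] → █
    (6,3)@(13, 7): e=[54,0,54] → ·  [on edge]
    (4,4)@(9, 9): e=[2,44,62] → █
    (6,4)@(13, 9): e=[50,20,38] → █
    (7,4)@(15, 9): e=[74,8,26] → █
    (8,4)@(17, 9): e=[98,-4,14] → ·
    (4,5)@(9, 11): e=[-2,64,46] → ·
    (5,5)@(11, 11): e=[22,52,34] → █
  covered (13 px):
    · · · · · · · · · ·
    · · · · · · · · · ·
    · · · · █ · · · · ·
    · · · · █ █ · · · ·
    · · · · █ █ █ █ · ·
    · · · · · █ █ █ · ·
    · · · · · █ █ · · ·
    · · · · · █ · · · ·
    · · · · · · · · · ·
    · · · · · · · · · ·
    · · · · · · · · · ·
T1:
  2·area = 48  (B↔C swapped to make it positive)
  edge (18, 22)→(6, 12): d=(-12,-10) top-left  bias=+0
  edge (6, 12)→(0, 3): d=(-6,-9) top-left  bias=+0
  edge (0, 3)→(18, 22): d=(18,19) right/bottom  bias=-1
    (1,3)@(3, 7): e=[30,3,15] → █
    (2,3)@(5, 7): e=[50,21,-23] → ·
    (1,4)@(3, 9): e=[6,-9,51] → ·
    (2,4)@(5, 9): e=[26,9,13] → █
    (3,4)@(7, 9): e=[46,27,-25] → ·
    (2,5)@(5, 11): e=[2,-3,49] → ·
    (3,5)@(7, 11): e=[22,15,11] → █
    (4,5)@(9, 11): e=[42,33,-27] → ·
    (3,6)@(7, 13): e=[-2,3,47] → ·
    (4,6)@(9, 13): e=[18,21,9] → █
    (5,6)@(11, 13): e=[38,39,-29] → ·
    (4,7)@(9, 15): e=[-6,9,45] → ·
  covered (8 px):
    · · · · · · · · · ·
    · · · · · · · · · ·
    · · · · · · · · · ·
    · █ · · · · · · · ·
    · · █ · · · · · · ·
    · · · █ · · · · · ·
    · · · · █ · · · · ·
    · · · · · █ · · · ·
    · · · · · · █ · · ·
    · · · · · · · █ · ·
    · · · · · · · · █ ·
T2:
  2·area = 24
  edge (8, 4)→(20, 4): d=(12,0) top-left  bias=+0
  edge (20, 4)→(0, 6): d=(-20,2) right/bottom  bias=-1
  edge (0, 6)→(8, 4): d=(8,-2) top-left  bias=+0
    (2,2)@(5, 5): e=[12,10,2] → █
    (3,2)@(7, 5): e=[12,6,6] → █
    (4,2)@(9, 5): e=[12,2,10] → █
    (5,2)@(11, 5): e=[12,-2,14] → ·
    (2,3)@(5, 7): e=[36,-30,18] → ·
    (3,3)@(7, 7): e=[36,-34,22] → ·
    (4,3)@(9, 7): e=[36,-38,26] → ·
  covered (3 px):
    · · · · · · · · · ·
    · · · · · · · · · ·
    · · █ █ █ · · · · ·
    · · · · · · · · · ·
    · · · · · · · · · ·
    · · · · · · · · · ·
    · · · · · · · · · ·
    · · · · · · · · · ·
    · · · · · · · · · ·
    · · · · · · · · · ·
    · · · · · · · · · ·

Result: [44,62,2]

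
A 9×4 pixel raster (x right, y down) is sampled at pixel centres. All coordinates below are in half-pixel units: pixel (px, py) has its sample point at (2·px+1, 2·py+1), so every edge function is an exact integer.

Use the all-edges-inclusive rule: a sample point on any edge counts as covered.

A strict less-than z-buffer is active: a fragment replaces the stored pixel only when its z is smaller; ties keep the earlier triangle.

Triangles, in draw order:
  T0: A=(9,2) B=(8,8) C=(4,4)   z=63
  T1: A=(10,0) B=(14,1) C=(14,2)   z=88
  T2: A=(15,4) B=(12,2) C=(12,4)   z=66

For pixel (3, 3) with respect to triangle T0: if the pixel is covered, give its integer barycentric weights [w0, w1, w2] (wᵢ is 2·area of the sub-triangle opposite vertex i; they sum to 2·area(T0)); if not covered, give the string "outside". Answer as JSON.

T0:
  2·area = 28
  edge (9, 2)→(8, 8): d=(-1,6) inclusive
  edge (8, 8)→(4, 4): d=(-4,-4) inclusive
  edge (4, 4)→(9, 2): d=(5,-2) inclusive
    (0,0)@(1, 1): e=[49,0,-21] → .  [on edge]
    (1,1)@(3, 3): e=[35,0,-7] → .  [on edge]
    (3,1)@(7, 3): e=[11,16,1] → X
    (4,1)@(9, 3): e=[-1,24,5] → .
    (2,2)@(5, 5): e=[21,0,7] → X  [on edge]
    (4,2)@(9, 5): e=[-3,16,15] → .
    (2,3)@(5, 7): e=[19,-8,17] → .
    (3,3)@(7, 7): e=[7,0,21] → X  [on edge]
    (4,3)@(9, 7): e=[-5,8,25] → .
  covered (4 px):
    . . . . . . . . .
    . . . X . . . . .
    . . X X . . . . .
    . . . X . . . . .
T1:
  2·area = 4
  edge (10, 0)→(14, 1): d=(4,1) inclusive
  edge (14, 1)→(14, 2): d=(0,1) inclusive
  edge (14, 2)→(10, 0): d=(-4,-2) inclusive
    (6,0)@(13, 1): e=[1,1,2] → X
    (7,0)@(15, 1): e=[-1,-1,6] → .
    (6,1)@(13, 3): e=[9,1,-6] → .
  covered (1 px):
    . . . . . . X . .
    . . . . . . . . .
    . . . . . . . . .
    . . . . . . . . .
T2:
  2·area = 6  (B↔C swapped to make it positive)
  edge (15, 4)→(12, 4): d=(-3,0) inclusive
  edge (12, 4)→(12, 2): d=(0,-2) inclusive
  edge (12, 2)→(15, 4): d=(3,2) inclusive
    (6,1)@(13, 3): e=[3,2,1] → X
    (7,1)@(15, 3): e=[3,6,-3] → .
    (6,2)@(13, 5): e=[-3,2,7] → .
  covered (1 px):
    . . . . . . . . .
    . . . . . . X . .
    . . . . . . . . .
    . . . . . . . . .

Result: [0,21,7]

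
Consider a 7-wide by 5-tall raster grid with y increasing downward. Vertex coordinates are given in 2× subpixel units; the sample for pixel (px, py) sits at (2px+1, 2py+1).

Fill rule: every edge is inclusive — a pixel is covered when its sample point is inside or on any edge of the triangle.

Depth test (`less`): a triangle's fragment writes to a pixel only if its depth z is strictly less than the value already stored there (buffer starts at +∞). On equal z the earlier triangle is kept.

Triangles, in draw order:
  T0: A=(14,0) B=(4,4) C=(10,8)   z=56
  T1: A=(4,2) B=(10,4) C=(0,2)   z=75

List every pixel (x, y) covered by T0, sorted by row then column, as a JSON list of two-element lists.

T0:
  2·area = 64  (B↔C swapped to make it positive)
  edge (14, 0)→(10, 8): d=(-4,8) inclusive
  edge (10, 8)→(4, 4): d=(-6,-4) inclusive
  edge (4, 4)→(14, 0): d=(10,-4) inclusive
    (6,0)@(13, 1): e=[4,54,6] → #
    (3,1)@(7, 3): e=[44,18,2] → #
    (4,1)@(9, 3): e=[28,26,10] → #
    (5,1)@(11, 3): e=[12,34,18] → #
    (6,1)@(13, 3): e=[-4,42,26] → ·
    (3,2)@(7, 5): e=[36,6,22] → #
    (6,2)@(13, 5): e=[-12,30,46] → ·
    (3,3)@(7, 7): e=[28,-6,42] → ·
    (4,3)@(9, 7): e=[12,2,50] → #
    (5,3)@(11, 7): e=[-4,10,58] → ·
    (4,4)@(9, 9): e=[4,-10,70] → ·
  covered (8 px):
    · · · · · · #
    · · · # # # ·
    · · · # # # ·
    · · · · # · ·
    · · · · · · ·
T1:
  2·area = 8
  edge (4, 2)→(10, 4): d=(6,2) inclusive
  edge (10, 4)→(0, 2): d=(-10,-2) inclusive
  edge (0, 2)→(4, 2): d=(4,0) inclusive
    (0,0)@(1, 1): e=[0,12,-4] → ·  [on edge]
    (2,1)@(5, 3): e=[4,0,4] → #  [on edge]
    (3,1)@(7, 3): e=[0,4,4] → #  [on edge]
    (4,1)@(9, 3): e=[-4,8,4] → ·
    (2,2)@(5, 5): e=[16,-20,12] → ·
    (3,2)@(7, 5): e=[12,-16,12] → ·
    (6,2)@(13, 5): e=[0,-4,12] → ·  [on edge]
  covered (2 px):
    · · · · · · ·
    · · # # · · ·
    · · · · · · ·
    · · · · · · ·
    · · · · · · ·

Result: [[6,0],[3,1],[4,1],[5,1],[3,2],[4,2],[5,2],[4,3]]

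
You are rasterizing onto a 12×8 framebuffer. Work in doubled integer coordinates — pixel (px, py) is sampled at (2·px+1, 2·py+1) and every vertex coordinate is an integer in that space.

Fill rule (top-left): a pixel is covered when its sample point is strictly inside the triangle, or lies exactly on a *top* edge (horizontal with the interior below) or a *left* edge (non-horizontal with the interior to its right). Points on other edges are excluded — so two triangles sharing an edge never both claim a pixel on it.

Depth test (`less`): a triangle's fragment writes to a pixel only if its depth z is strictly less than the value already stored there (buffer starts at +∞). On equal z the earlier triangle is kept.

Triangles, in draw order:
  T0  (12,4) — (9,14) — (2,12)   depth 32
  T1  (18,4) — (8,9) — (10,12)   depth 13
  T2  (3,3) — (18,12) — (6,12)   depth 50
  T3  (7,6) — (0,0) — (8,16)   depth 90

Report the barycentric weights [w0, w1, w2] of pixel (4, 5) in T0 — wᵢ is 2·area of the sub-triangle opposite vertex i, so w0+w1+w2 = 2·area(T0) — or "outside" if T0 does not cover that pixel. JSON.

T0:
  2·area = 76
  edge (12, 4)→(9, 14): d=(-3,10) right/bottom  bias=-1
  edge (9, 14)→(2, 12): d=(-7,-2) top-left  bias=+0
  edge (2, 12)→(12, 4): d=(10,-8) top-left  bias=+0
    (5,2)@(11, 5): e=[7,67,2] → X
    (6,2)@(13, 5): e=[-13,71,18] → .
    (4,3)@(9, 7): e=[21,49,6] → X
    (6,3)@(13, 7): e=[-19,57,38] → .
    (3,4)@(7, 9): e=[35,31,10] → X
    (5,4)@(11, 9): e=[-5,39,42] → .
    (2,5)@(5, 11): e=[49,13,14] → X
    (5,5)@(11, 11): e=[-11,25,62] → .
    (2,6)@(5, 13): e=[43,-1,34] → .
    (3,6)@(7, 13): e=[23,3,50] → X
    (5,6)@(11, 13): e=[-17,11,82] → .
    (3,7)@(7, 15): e=[17,-11,70] → .
  covered (10 px):
    . . . . . . . . . . . .
    . . . . . . . . . . . .
    . . . . . X . . . . . .
    . . . . X X . . . . . .
    . . . X X . . . . . . .
    . . X X X . . . . . . .
    . . . X X . . . . . . .
    . . . . . . . . . . . .
T1:
  2·area = 40  (B↔C swapped to make it positive)
  edge (18, 4)→(10, 12): d=(-8,8) right/bottom  bias=-1
  edge (10, 12)→(8, 9): d=(-2,-3) top-left  bias=+0
  edge (8, 9)→(18, 4): d=(10,-5) top-left  bias=+0
    (10,0)@(21, 1): e=[0,55,-15] → .  [on edge]
    (9,1)@(19, 3): e=[0,45,-5] → .  [on edge]
    (8,2)@(17, 5): e=[0,35,5] → .  [on edge]
    (6,3)@(13, 7): e=[16,19,5] → X
    (7,3)@(15, 7): e=[0,25,15] → .  [on edge]
    (4,4)@(9, 9): e=[32,3,5] → X
    (5,4)@(11, 9): e=[16,9,15] → X
    (6,4)@(13, 9): e=[0,15,25] → .  [on edge]
    (4,5)@(9, 11): e=[16,-1,25] → .
    (5,5)@(11, 11): e=[0,5,35] → .  [on edge]
    (4,6)@(9, 13): e=[0,-5,45] → .  [on edge]
    (3,7)@(7, 15): e=[0,-15,55] → .  [on edge]
  covered (3 px):
    . . . . . . . . . . . .
    . . . . . . . . . . . .
    . . . . . . . . . . . .
    . . . . . . X . . . . .
    . . . . X X . . . . . .
    . . . . . . . . . . . .
    . . . . . . . . . . . .
    . . . . . . . . . . . .
T2:
  2·area = 108
  edge (3, 3)→(18, 12): d=(15,9) right/bottom  bias=-1
  edge (18, 12)→(6, 12): d=(-12,0) right/bottom  bias=-1
  edge (6, 12)→(3, 3): d=(-3,-9) top-left  bias=+0
    (1,1)@(3, 3): e=[0,108,0] → .  [on edge]
    (2,2)@(5, 5): e=[12,84,12] → X
    (3,2)@(7, 5): e=[-6,84,30] → .
    (2,3)@(5, 7): e=[42,60,6] → X
    (3,3)@(7, 7): e=[24,60,24] → X
    (4,3)@(9, 7): e=[6,60,42] → X
    (5,3)@(11, 7): e=[-12,60,60] → .
    (2,4)@(5, 9): e=[72,36,0] → X  [on edge]
    (5,4)@(11, 9): e=[18,36,54] → X
    (6,4)@(13, 9): e=[0,36,72] → .  [on edge]
    (2,5)@(5, 11): e=[102,12,-6] → .
    (3,5)@(7, 11): e=[84,12,12] → X
    (3,7)@(7, 15): e=[144,-36,0] → .  [on edge]
    (11,7)@(23, 15): e=[0,-36,144] → .  [on edge]
  covered (13 px):
    . . . . . . . . . . . .
    . . . . . . . . . . . .
    . . X . . . . . . . . .
    . . X X X . . . . . . .
    . . X X X X . . . . . .
    . . . X X X X X . . . .
    . . . . . . . . . . . .
    . . . . . . . . . . . .
T3:
  2·area = 64  (B↔C swapped to make it positive)
  edge (7, 6)→(8, 16): d=(1,10) right/bottom  bias=-1
  edge (8, 16)→(0, 0): d=(-8,-16) top-left  bias=+0
  edge (0, 0)→(7, 6): d=(7,6) right/bottom  bias=-1
    (0,0)@(1, 1): e=[55,8,1] → X
    (1,0)@(3, 1): e=[35,40,-11] → .
    (0,1)@(1, 3): e=[57,-8,15] → .
    (1,1)@(3, 3): e=[37,24,3] → X
    (2,1)@(5, 3): e=[17,56,-9] → .
    (1,2)@(3, 5): e=[39,8,17] → X
    (2,2)@(5, 5): e=[19,40,5] → X
    (3,2)@(7, 5): e=[-1,72,-7] → .
    (1,3)@(3, 7): e=[41,-8,31] → .
    (2,3)@(5, 7): e=[21,24,19] → X
    (3,3)@(7, 7): e=[1,56,7] → X
    (4,3)@(9, 7): e=[-19,88,-5] → .
  covered (10 px):
    X . . . . . . . . . . .
    . X . . . . . . . . . .
    . X X . . . . . . . . .
    . . X X . . . . . . . .
    . . X X . . . . . . . .
    . . . X . . . . . . . .
    . . . X . . . . . . . .
    . . . . . . . . . . . .

Answer: [21,46,9]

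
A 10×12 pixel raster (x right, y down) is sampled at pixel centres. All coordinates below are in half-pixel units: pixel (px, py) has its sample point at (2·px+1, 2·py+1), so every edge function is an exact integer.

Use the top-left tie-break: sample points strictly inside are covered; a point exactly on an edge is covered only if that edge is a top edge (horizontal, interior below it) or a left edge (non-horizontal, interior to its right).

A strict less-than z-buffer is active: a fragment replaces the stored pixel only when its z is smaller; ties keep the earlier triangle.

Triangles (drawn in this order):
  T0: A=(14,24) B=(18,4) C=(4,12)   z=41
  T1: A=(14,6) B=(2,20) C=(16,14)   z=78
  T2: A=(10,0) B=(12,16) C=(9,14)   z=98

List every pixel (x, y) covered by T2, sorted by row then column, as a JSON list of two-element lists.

T0:
  2·area = 248  (B↔C swapped to make it positive)
  edge (14, 24)→(4, 12): d=(-10,-12) top-left  bias=+0
  edge (4, 12)→(18, 4): d=(14,-8) top-left  bias=+0
  edge (18, 4)→(14, 24): d=(-4,20) right/bottom  bias=-1
    (8,2)@(17, 5): e=[226,6,16] → #
    (9,2)@(19, 5): e=[250,22,-24] → ·
    (6,3)@(13, 7): e=[158,2,88] → #
    (7,3)@(15, 7): e=[182,18,48] → #
    (9,3)@(19, 7): e=[230,50,-32] → ·
    (5,4)@(11, 9): e=[114,14,120] → #
    (8,4)@(17, 9): e=[186,62,0] → ·  [on edge]
    (3,5)@(7, 11): e=[46,10,192] → #
    (4,5)@(9, 11): e=[70,26,152] → #
    (8,5)@(17, 11): e=[166,90,-8] → ·
    (2,6)@(5, 13): e=[2,22,224] → #
    (8,6)@(17, 13): e=[146,118,-16] → ·
    (7,9)@(15, 19): e=[62,186,0] → ·  [on edge]
  covered (30 px):
    · · · · · · · · · ·
    · · · · · · · · · ·
    · · · · · · · · # ·
    · · · · · · # # # ·
    · · · · · # # # · ·
    · · · # # # # # · ·
    · · # # # # # # · ·
    · · · # # # # # · ·
    · · · · # # # # · ·
    · · · · · # # · · ·
    · · · · · · # · · ·
    · · · · · · · · · ·
T1:
  2·area = 124  (B↔C swapped to make it positive)
  edge (14, 6)→(16, 14): d=(2,8) right/bottom  bias=-1
  edge (16, 14)→(2, 20): d=(-14,6) right/bottom  bias=-1
  edge (2, 20)→(14, 6): d=(12,-14) top-left  bias=+0
    (6,4)@(13, 9): e=[14,88,22] → #
    (7,4)@(15, 9): e=[-2,76,50] → ·
    (5,5)@(11, 11): e=[34,72,18] → #
    (7,5)@(15, 11): e=[2,48,74] → #
    (8,5)@(17, 11): e=[-14,36,102] → ·
    (4,6)@(9, 13): e=[54,56,14] → #
    (8,6)@(17, 13): e=[-10,8,126] → ·
    (3,7)@(7, 15): e=[74,40,10] → #
    (7,7)@(15, 15): e=[10,-8,122] → ·
    (2,8)@(5, 17): e=[94,24,6] → #
    (4,8)@(9, 17): e=[62,0,62] → ·  [on edge]
    (5,8)@(11, 17): e=[46,-12,90] → ·
  covered (15 px):
    · · · · · · · · · ·
    · · · · · · · · · ·
    · · · · · · · · · ·
    · · · · · · · · · ·
    · · · · · · # · · ·
    · · · · · # # # · ·
    · · · · # # # # · ·
    · · · # # # # · · ·
    · · # # · · · · · ·
    · # · · · · · · · ·
    · · · · · · · · · ·
    · · · · · · · · · ·
T2:
  2·area = 44
  edge (10, 0)→(12, 16): d=(2,16) right/bottom  bias=-1
  edge (12, 16)→(9, 14): d=(-3,-2) top-left  bias=+0
  edge (9, 14)→(10, 0): d=(1,-14) top-left  bias=+0
    (5,4)@(11, 9): e=[2,19,23] → #
    (6,4)@(13, 9): e=[-30,23,51] → ·
    (5,5)@(11, 11): e=[6,13,25] → #
    (6,5)@(13, 11): e=[-26,17,53] → ·
    (5,6)@(11, 13): e=[10,7,27] → #
    (6,6)@(13, 13): e=[-22,11,55] → ·
    (5,7)@(11, 15): e=[14,1,29] → #
    (6,7)@(13, 15): e=[-18,5,57] → ·
    (5,8)@(11, 17): e=[18,-5,31] → ·
  covered (4 px):
    · · · · · · · · · ·
    · · · · · · · · · ·
    · · · · · · · · · ·
    · · · · · · · · · ·
    · · · · · # · · · ·
    · · · · · # · · · ·
    · · · · · # · · · ·
    · · · · · # · · · ·
    · · · · · · · · · ·
    · · · · · · · · · ·
    · · · · · · · · · ·
    · · · · · · · · · ·

Final: [[5,4],[5,5],[5,6],[5,7]]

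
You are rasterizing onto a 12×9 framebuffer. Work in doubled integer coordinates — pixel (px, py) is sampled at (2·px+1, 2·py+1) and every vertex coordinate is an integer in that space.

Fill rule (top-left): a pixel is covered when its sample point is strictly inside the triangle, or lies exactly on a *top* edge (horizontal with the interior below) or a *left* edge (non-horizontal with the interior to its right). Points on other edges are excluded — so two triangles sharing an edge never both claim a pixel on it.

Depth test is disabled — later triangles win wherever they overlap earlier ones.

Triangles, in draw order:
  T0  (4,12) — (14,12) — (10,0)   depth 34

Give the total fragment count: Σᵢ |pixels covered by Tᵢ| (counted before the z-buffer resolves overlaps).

T0:
  2·area = 120  (B↔C swapped to make it positive)
  edge (4, 12)→(10, 0): d=(6,-12) top-left  bias=+0
  edge (10, 0)→(14, 12): d=(4,12) right/bottom  bias=-1
  edge (14, 12)→(4, 12): d=(-10,0) right/bottom  bias=-1
    (4,1)@(9, 3): e=[6,24,90] → █
    (5,1)@(11, 3): e=[30,0,90] → ·  [on edge]
    (4,2)@(9, 5): e=[18,32,70] → █
    (5,2)@(11, 5): e=[42,8,70] → █
    (6,2)@(13, 5): e=[66,-16,70] → ·
    (3,3)@(7, 7): e=[6,64,50] → █
    (6,3)@(13, 7): e=[78,-8,50] → ·
    (3,4)@(7, 9): e=[18,72,30] → █
    (6,4)@(13, 9): e=[90,0,30] → ·  [on edge]
    (2,5)@(5, 11): e=[6,104,10] → █
    (6,5)@(13, 11): e=[102,8,10] → █
    (7,5)@(15, 11): e=[126,-16,10] → ·
    (7,7)@(15, 15): e=[150,0,-30] → ·  [on edge]
  covered (14 px):
    · · · · · · · · · · · ·
    · · · · █ · · · · · · ·
    · · · · █ █ · · · · · ·
    · · · █ █ █ · · · · · ·
    · · · █ █ █ · · · · · ·
    · · █ █ █ █ █ · · · · ·
    · · · · · · · · · · · ·
    · · · · · · · · · · · ·
    · · · · · · · · · · · ·

Answer: 14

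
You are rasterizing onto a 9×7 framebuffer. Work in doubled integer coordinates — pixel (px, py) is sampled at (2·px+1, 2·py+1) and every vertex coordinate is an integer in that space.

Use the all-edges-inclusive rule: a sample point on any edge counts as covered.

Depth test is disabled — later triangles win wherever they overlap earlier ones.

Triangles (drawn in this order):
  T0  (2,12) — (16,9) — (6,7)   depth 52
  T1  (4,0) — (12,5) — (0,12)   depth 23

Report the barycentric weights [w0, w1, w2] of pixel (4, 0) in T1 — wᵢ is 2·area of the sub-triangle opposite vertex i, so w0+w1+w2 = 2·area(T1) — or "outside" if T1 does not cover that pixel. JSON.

T0:
  2·area = 58  (B↔C swapped to make it positive)
  edge (2, 12)→(6, 7): d=(4,-5) inclusive
  edge (6, 7)→(16, 9): d=(10,2) inclusive
  edge (16, 9)→(2, 12): d=(-14,3) inclusive
    (2,4)@(5, 9): e=[3,22,33] → #
    (3,4)@(7, 9): e=[13,18,27] → #
    (4,4)@(9, 9): e=[23,14,21] → #
    (5,4)@(11, 9): e=[33,10,15] → #
    (6,4)@(13, 9): e=[43,6,9] → #
    (7,4)@(15, 9): e=[53,2,3] → #
    (8,4)@(17, 9): e=[63,-2,-3] → ·
    (1,5)@(3, 11): e=[1,46,11] → #
    (3,5)@(7, 11): e=[21,38,-1] → ·
    (4,5)@(9, 11): e=[31,34,-7] → ·
    (5,5)@(11, 11): e=[41,30,-13] → ·
    (6,5)@(13, 11): e=[51,26,-19] → ·
  covered (8 px):
    · · · · · · · · ·
    · · · · · · · · ·
    · · · · · · · · ·
    · · · · · · · · ·
    · · # # # # # # ·
    · # # · · · · · ·
    · · · · · · · · ·
T1:
  2·area = 116
  edge (4, 0)→(12, 5): d=(8,5) inclusive
  edge (12, 5)→(0, 12): d=(-12,7) inclusive
  edge (0, 12)→(4, 0): d=(4,-12) inclusive
    (2,0)@(5, 1): e=[3,97,16] → #
    (3,0)@(7, 1): e=[-7,83,40] → ·
    (1,1)@(3, 3): e=[29,87,0] → #  [on edge]
    (3,1)@(7, 3): e=[9,59,48] → #
    (4,1)@(9, 3): e=[-1,45,72] → ·
    (1,2)@(3, 5): e=[45,63,8] → #
    (4,2)@(9, 5): e=[15,21,80] → #
    (5,2)@(11, 5): e=[5,7,104] → #
    (6,2)@(13, 5): e=[-5,-7,128] → ·
    (1,3)@(3, 7): e=[61,39,16] → #
    (4,3)@(9, 7): e=[31,-3,88] → ·
    (5,3)@(11, 7): e=[21,-17,112] → ·
    (0,4)@(1, 9): e=[87,29,0] → #  [on edge]
  covered (16 px):
    · · # · · · · · ·
    · # # # · · · · ·
    · # # # # # · · ·
    · # # # · · · · ·
    # # # · · · · · ·
    # · · · · · · · ·
    · · · · · · · · ·

Result: "outside"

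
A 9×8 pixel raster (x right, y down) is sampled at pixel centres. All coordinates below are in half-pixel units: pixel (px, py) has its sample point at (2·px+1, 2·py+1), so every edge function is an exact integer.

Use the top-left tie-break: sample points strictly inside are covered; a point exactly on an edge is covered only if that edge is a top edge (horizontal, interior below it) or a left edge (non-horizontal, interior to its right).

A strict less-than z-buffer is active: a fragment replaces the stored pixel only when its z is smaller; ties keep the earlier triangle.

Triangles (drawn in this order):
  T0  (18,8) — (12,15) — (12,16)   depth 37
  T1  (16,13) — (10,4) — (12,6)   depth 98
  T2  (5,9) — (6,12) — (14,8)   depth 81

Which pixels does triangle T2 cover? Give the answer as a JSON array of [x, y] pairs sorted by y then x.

T0:
  2·area = 6  (B↔C swapped to make it positive)
  edge (18, 8)→(12, 16): d=(-6,8) right/bottom  bias=-1
  edge (12, 16)→(12, 15): d=(0,-1) top-left  bias=+0
  edge (12, 15)→(18, 8): d=(6,-7) top-left  bias=+0
  covered (0 px):
    · · · · · · · · ·
    · · · · · · · · ·
    · · · · · · · · ·
    · · · · · · · · ·
    · · · · · · · · ·
    · · · · · · · · ·
    · · · · · · · · ·
    · · · · · · · · ·
T1:
  2·area = 6
  edge (16, 13)→(10, 4): d=(-6,-9) top-left  bias=+0
  edge (10, 4)→(12, 6): d=(2,2) right/bottom  bias=-1
  edge (12, 6)→(16, 13): d=(4,7) right/bottom  bias=-1
    (3,0)@(7, 1): e=[-9,0,15] → ·  [on edge]
    (4,1)@(9, 3): e=[-3,0,9] → ·  [on edge]
    (5,2)@(11, 5): e=[3,0,3] → ·  [on edge]
    (6,3)@(13, 7): e=[9,0,-3] → ·  [on edge]
    (7,4)@(15, 9): e=[15,0,-9] → ·  [on edge]
    (8,5)@(17, 11): e=[21,0,-15] → ·  [on edge]
  covered (0 px):
    · · · · · · · · ·
    · · · · · · · · ·
    · · · · · · · · ·
    · · · · · · · · ·
    · · · · · · · · ·
    · · · · · · · · ·
    · · · · · · · · ·
    · · · · · · · · ·
T2:
  2·area = 28  (B↔C swapped to make it positive)
  edge (5, 9)→(14, 8): d=(9,-1) top-left  bias=+0
  edge (14, 8)→(6, 12): d=(-8,4) right/bottom  bias=-1
  edge (6, 12)→(5, 9): d=(-1,-3) top-left  bias=+0
    (1,1)@(3, 3): e=[-56,84,0] → ·  [on edge]
    (2,4)@(5, 9): e=[0,28,0] → #  [on edge]
    (3,4)@(7, 9): e=[2,20,6] → #
    (4,4)@(9, 9): e=[4,12,12] → #
    (5,4)@(11, 9): e=[6,4,18] → #
    (6,4)@(13, 9): e=[8,-4,24] → ·
    (2,5)@(5, 11): e=[18,12,-2] → ·
    (3,5)@(7, 11): e=[20,4,4] → #
    (4,5)@(9, 11): e=[22,-4,10] → ·
    (5,5)@(11, 11): e=[24,-12,16] → ·
    (3,6)@(7, 13): e=[38,-12,2] → ·
    (3,7)@(7, 15): e=[56,-28,0] → ·  [on edge]
  covered (5 px):
    · · · · · · · · ·
    · · · · · · · · ·
    · · · · · · · · ·
    · · · · · · · · ·
    · · # # # # · · ·
    · · · # · · · · ·
    · · · · · · · · ·
    · · · · · · · · ·

Result: [[2,4],[3,4],[4,4],[5,4],[3,5]]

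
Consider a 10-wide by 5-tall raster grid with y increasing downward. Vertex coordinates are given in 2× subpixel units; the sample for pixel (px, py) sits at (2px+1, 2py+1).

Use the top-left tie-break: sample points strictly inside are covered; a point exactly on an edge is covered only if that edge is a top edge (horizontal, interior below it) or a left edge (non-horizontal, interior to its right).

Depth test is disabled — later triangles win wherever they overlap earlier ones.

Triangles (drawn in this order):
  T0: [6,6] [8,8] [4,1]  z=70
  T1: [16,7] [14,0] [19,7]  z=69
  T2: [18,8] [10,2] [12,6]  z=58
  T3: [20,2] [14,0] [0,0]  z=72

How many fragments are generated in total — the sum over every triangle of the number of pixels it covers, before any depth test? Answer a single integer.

T0:
  2·area = 6  (B↔C swapped to make it positive)
  edge (6, 6)→(4, 1): d=(-2,-5) top-left  bias=+0
  edge (4, 1)→(8, 8): d=(4,7) right/bottom  bias=-1
  edge (8, 8)→(6, 6): d=(-2,-2) top-left  bias=+0
    (0,0)@(1, 1): e=[-15,21,0] → .  [on edge]
    (1,1)@(3, 3): e=[-9,15,0] → .  [on edge]
    (2,1)@(5, 3): e=[1,1,4] → X
    (3,1)@(7, 3): e=[11,-13,8] → .
    (2,2)@(5, 5): e=[-3,9,0] → .  [on edge]
    (3,3)@(7, 7): e=[3,3,0] → X  [on edge]
    (4,3)@(9, 7): e=[13,-11,4] → .
    (3,4)@(7, 9): e=[-1,11,-4] → .
    (4,4)@(9, 9): e=[9,-3,0] → .  [on edge]
  covered (2 px):
    . . . . . . . . . .
    . . X . . . . . . .
    . . . . . . . . . .
    . . . X . . . . . .
    . . . . . . . . . .
T1:
  2·area = 21
  edge (16, 7)→(14, 0): d=(-2,-7) top-left  bias=+0
  edge (14, 0)→(19, 7): d=(5,7) right/bottom  bias=-1
  edge (19, 7)→(16, 7): d=(-3,0) right/bottom  bias=-1
    (7,1)@(15, 3): e=[1,8,12] → X
    (8,1)@(17, 3): e=[15,-6,12] → .
    (7,2)@(15, 5): e=[-3,18,6] → .
    (8,2)@(17, 5): e=[11,4,6] → X
    (9,2)@(19, 5): e=[25,-10,6] → .
    (0,3)@(1, 7): e=[-105,126,0] → .  [on edge]
    (1,3)@(3, 7): e=[-91,112,0] → .  [on edge]
    (2,3)@(5, 7): e=[-77,98,0] → .  [on edge]
    (3,3)@(7, 7): e=[-63,84,0] → .  [on edge]
    (4,3)@(9, 7): e=[-49,70,0] → .  [on edge]
    (5,3)@(11, 7): e=[-35,56,0] → .  [on edge]
    (6,3)@(13, 7): e=[-21,42,0] → .  [on edge]
    (7,3)@(15, 7): e=[-7,28,0] → .  [on edge]
    (8,3)@(17, 7): e=[7,14,0] → .  [on edge]
    (9,3)@(19, 7): e=[21,0,0] → .  [on edge]
  covered (2 px):
    . . . . . . . . . .
    . . . . . . . X . .
    . . . . . . . . X .
    . . . . . . . . . .
    . . . . . . . . . .
T2:
  2·area = 20  (B↔C swapped to make it positive)
  edge (18, 8)→(12, 6): d=(-6,-2) top-left  bias=+0
  edge (12, 6)→(10, 2): d=(-2,-4) top-left  bias=+0
  edge (10, 2)→(18, 8): d=(8,6) right/bottom  bias=-1
    (1,1)@(3, 3): e=[0,-30,50] → .  [on edge]
    (5,1)@(11, 3): e=[16,2,2] → X
    (6,1)@(13, 3): e=[20,10,-10] → .
    (4,2)@(9, 5): e=[0,-10,30] → .  [on edge]
    (5,2)@(11, 5): e=[4,-2,18] → .
    (6,2)@(13, 5): e=[8,6,6] → X
    (7,2)@(15, 5): e=[12,14,-6] → .
    (6,3)@(13, 7): e=[-4,2,22] → .
    (7,3)@(15, 7): e=[0,10,10] → X  [on edge]
    (8,3)@(17, 7): e=[4,18,-2] → .
    (7,4)@(15, 9): e=[-12,6,26] → .
  covered (3 px):
    . . . . . . . . . .
    . . . . . X . . . .
    . . . . . . X . . .
    . . . . . . . X . .
    . . . . . . . . . .
T3:
  2·area = 28  (B↔C swapped to make it positive)
  edge (20, 2)→(0, 0): d=(-20,-2) top-left  bias=+0
  edge (0, 0)→(14, 0): d=(14,0) top-left  bias=+0
  edge (14, 0)→(20, 2): d=(6,2) right/bottom  bias=-1
    (5,0)@(11, 1): e=[2,14,12] → X
    (6,0)@(13, 1): e=[6,14,8] → X
    (7,0)@(15, 1): e=[10,14,4] → X
    (8,0)@(17, 1): e=[14,14,0] → .  [on edge]
    (5,1)@(11, 3): e=[-38,42,24] → .
    (6,1)@(13, 3): e=[-34,42,20] → .
    (7,1)@(15, 3): e=[-30,42,16] → .
  covered (3 px):
    . . . . . X X X . .
    . . . . . . . . . .
    . . . . . . . . . .
    . . . . . . . . . .
    . . . . . . . . . .

Final: 10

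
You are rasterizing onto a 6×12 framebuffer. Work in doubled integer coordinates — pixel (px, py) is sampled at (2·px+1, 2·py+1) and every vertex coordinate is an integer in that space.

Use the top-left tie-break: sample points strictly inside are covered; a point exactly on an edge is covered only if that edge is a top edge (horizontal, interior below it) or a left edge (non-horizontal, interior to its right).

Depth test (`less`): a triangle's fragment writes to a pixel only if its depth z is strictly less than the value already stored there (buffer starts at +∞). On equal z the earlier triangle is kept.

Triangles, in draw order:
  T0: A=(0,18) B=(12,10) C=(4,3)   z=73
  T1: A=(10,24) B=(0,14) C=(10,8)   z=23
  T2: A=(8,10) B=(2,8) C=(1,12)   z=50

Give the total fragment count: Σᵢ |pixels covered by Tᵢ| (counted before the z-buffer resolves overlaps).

T0:
  2·area = 148  (B↔C swapped to make it positive)
  edge (0, 18)→(4, 3): d=(4,-15) top-left  bias=+0
  edge (4, 3)→(12, 10): d=(8,7) right/bottom  bias=-1
  edge (12, 10)→(0, 18): d=(-12,8) right/bottom  bias=-1
    (2,2)@(5, 5): e=[23,9,116] → X
    (3,2)@(7, 5): e=[53,-5,100] → .
    (1,3)@(3, 7): e=[1,39,108] → X
    (3,3)@(7, 7): e=[61,11,76] → X
    (4,3)@(9, 7): e=[91,-3,60] → .
    (1,4)@(3, 9): e=[9,55,84] → X
    (4,4)@(9, 9): e=[99,13,36] → X
    (5,4)@(11, 9): e=[129,-1,20] → .
    (1,5)@(3, 11): e=[17,71,60] → X
    (5,5)@(11, 11): e=[137,15,-4] → .
    (1,6)@(3, 13): e=[25,87,36] → X
    (4,6)@(9, 13): e=[115,45,-12] → .
  covered (18 px):
    . . . . . .
    . . . . . .
    . . X . . .
    . X X X . .
    . X X X X .
    . X X X X .
    . X X X . .
    X X . . . .
    X . . . . .
    . . . . . .
    . . . . . .
    . . . . . .
T1:
  2·area = 160
  edge (10, 24)→(0, 14): d=(-10,-10) top-left  bias=+0
  edge (0, 14)→(10, 8): d=(10,-6) top-left  bias=+0
  edge (10, 8)→(10, 24): d=(0,16) right/bottom  bias=-1
    (4,4)@(9, 9): e=[140,4,16] → X
    (5,4)@(11, 9): e=[160,16,-16] → .
    (2,5)@(5, 11): e=[80,0,80] → X  [on edge]
    (3,5)@(7, 11): e=[100,12,48] → X
    (5,5)@(11, 11): e=[140,36,-16] → .
    (1,6)@(3, 13): e=[40,8,112] → X
    (5,6)@(11, 13): e=[120,56,-16] → .
    (0,7)@(1, 15): e=[0,16,144] → X  [on edge]
    (5,7)@(11, 15): e=[100,76,-16] → .
    (0,8)@(1, 17): e=[-20,36,144] → .
    (1,8)@(3, 17): e=[0,48,112] → X  [on edge]
    (5,8)@(11, 17): e=[80,96,-16] → .
    (2,9)@(5, 19): e=[0,80,80] → X  [on edge]
    (3,10)@(7, 21): e=[0,112,48] → X  [on edge]
    (4,11)@(9, 23): e=[0,144,16] → X  [on edge]
  covered (23 px):
    . . . . . .
    . . . . . .
    . . . . . .
    . . . . . .
    . . . . X .
    . . X X X .
    . X X X X .
    X X X X X .
    . X X X X .
    . . X X X .
    . . . X X .
    . . . . X .
T2:
  2·area = 26  (B↔C swapped to make it positive)
  edge (8, 10)→(1, 12): d=(-7,2) right/bottom  bias=-1
  edge (1, 12)→(2, 8): d=(1,-4) top-left  bias=+0
  edge (2, 8)→(8, 10): d=(6,2) right/bottom  bias=-1
    (1,4)@(3, 9): e=[17,5,4] → X
    (2,4)@(5, 9): e=[13,13,0] → .  [on edge]
    (1,5)@(3, 11): e=[3,7,16] → X
    (2,5)@(5, 11): e=[-1,15,12] → .
    (5,5)@(11, 11): e=[-13,39,0] → .  [on edge]
    (1,6)@(3, 13): e=[-11,9,28] → .
  covered (2 px):
    . . . . . .
    . . . . . .
    . . . . . .
    . . . . . .
    . X . . . .
    . X . . . .
    . . . . . .
    . . . . . .
    . . . . . .
    . . . . . .
    . . . . . .
    . . . . . .

Answer: 43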